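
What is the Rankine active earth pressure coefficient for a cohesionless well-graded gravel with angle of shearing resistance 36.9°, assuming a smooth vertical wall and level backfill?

0.250

K_a = (1 − sin φ)/(1 + sin φ) = (1 − sin 36.9°)/(1 + sin 36.9°) = 0.2497.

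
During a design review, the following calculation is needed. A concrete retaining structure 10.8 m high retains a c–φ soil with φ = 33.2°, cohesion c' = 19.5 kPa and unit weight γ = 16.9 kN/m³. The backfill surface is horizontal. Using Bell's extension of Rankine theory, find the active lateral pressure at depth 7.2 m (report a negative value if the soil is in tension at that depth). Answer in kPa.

14.5 kPa

K_a = (1 − sin φ)/(1 + sin φ) = 0.2924.
σ_a = K_a γ z − 2c√K_a = 0.2924×16.9×7.2 − 2×19.5×0.5407 = 14.49 kPa.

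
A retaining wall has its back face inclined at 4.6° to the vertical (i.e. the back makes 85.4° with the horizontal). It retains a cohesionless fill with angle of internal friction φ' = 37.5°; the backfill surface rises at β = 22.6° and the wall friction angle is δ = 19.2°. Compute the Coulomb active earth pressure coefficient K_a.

0.346

K_a = sin²(α+φ) / [sin²α · sin(α−δ) · (1 + √{sin(φ+δ)sin(φ−β) / (sin(α−δ)sin(α+β))})²].
With α = 85.4°, φ = 37.5°, δ = 19.2°, β = 22.6°: K_a = 0.3461.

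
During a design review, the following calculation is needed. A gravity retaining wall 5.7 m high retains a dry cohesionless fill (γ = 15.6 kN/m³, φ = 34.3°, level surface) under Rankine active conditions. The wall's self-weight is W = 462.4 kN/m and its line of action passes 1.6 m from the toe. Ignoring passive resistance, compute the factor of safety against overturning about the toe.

5.50

K_a = tan²(45° − 34.3°/2) = 0.2792.
P_a = ½K_aγH² = 0.5×0.2792×15.6×5.7² = 70.75 kN/m, acting at H/3 = 1.900 m above the base.
Overturning moment M_o = P_a × H/3 = 70.75 × 1.900 = 134.4.
Resisting moment M_r = W × 1.6 = 462.4 × 1.6 = 739.8.
FS_overturning = M_r/M_o = 739.8/134.4 = 5.504.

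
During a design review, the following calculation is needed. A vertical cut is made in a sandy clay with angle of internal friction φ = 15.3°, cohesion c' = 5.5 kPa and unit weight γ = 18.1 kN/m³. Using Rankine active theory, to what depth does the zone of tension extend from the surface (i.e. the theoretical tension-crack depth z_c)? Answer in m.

K_a = tan²(45° − 15.3°/2) = 0.5824; √K_a = 0.7632.
The active pressure is zero where K_a γ z = 2c√K_a, so z_c = 2c/(γ√K_a) = 2×5.5/(18.1×0.7632) = 0.7963 m.

0.796 m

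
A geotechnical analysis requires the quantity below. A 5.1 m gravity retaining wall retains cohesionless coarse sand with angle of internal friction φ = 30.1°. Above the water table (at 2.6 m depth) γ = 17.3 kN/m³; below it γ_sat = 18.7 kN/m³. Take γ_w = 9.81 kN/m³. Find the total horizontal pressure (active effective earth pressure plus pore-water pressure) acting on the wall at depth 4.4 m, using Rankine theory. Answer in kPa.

K_a = (1 − sin φ)/(1 + sin φ) = 0.3320.
γ' = 18.7 − 9.81 = 8.890 kN/m³.
Effective vertical stress at 4.4 m: σ'_v = 17.3×2.6 + 8.890×1.80 = 60.98 kPa.
σ'_h = K_a σ'_v = 0.3320 × 60.98 = 20.25 kPa; u = γ_w × 1.80 = 17.66 kPa.
Total σ_h = 20.25 + 17.66 = 37.90 kPa.

37.9 kPa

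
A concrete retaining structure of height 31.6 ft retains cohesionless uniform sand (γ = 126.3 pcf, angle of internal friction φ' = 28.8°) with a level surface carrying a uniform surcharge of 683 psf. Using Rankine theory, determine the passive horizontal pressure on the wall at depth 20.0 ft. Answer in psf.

9180 psf

K_p = (1 + sin φ)/(1 − sin φ) = 2.859.
σ_v = γz + q = 126.3 × 20.0 + 683 = 3209 psf.
σ_h = K_p σ_v = 2.859 × 3209 = 9175 psf.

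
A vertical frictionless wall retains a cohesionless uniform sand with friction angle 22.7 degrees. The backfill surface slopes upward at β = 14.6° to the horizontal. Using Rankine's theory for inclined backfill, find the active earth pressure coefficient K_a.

K_a = cos β · (cos β − √(cos²β − cos²φ)) / (cos β + √(cos²β − cos²φ)).
cos β = 0.9677, cos φ = 0.9225, √(cos²β − cos²φ) = 0.2922.
K_a = 0.9677 × (0.9677 − 0.2922)/(0.9677 + 0.2922) = 0.5188.

0.519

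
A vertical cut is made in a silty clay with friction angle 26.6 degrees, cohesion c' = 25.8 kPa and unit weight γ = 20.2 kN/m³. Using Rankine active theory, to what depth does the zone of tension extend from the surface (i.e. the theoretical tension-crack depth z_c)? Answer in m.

K_a = tan²(45° − 26.6°/2) = 0.3814; √K_a = 0.6176.
The active pressure is zero where K_a γ z = 2c√K_a, so z_c = 2c/(γ√K_a) = 2×25.8/(20.2×0.6176) = 4.136 m.

4.14 m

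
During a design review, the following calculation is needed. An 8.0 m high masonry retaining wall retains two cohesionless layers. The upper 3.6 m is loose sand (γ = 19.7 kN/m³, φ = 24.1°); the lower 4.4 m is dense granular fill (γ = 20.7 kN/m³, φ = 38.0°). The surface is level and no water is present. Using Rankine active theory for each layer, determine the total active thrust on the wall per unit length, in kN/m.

K_a1 = tan²(45°−24.1°/2) = 0.4201; K_a2 = tan²(45°−38.0°/2) = 0.2379.
Layer 1: σ at base = K_a1 γ₁ h₁ = 29.79 kPa; P₁ = ½×29.79×3.6 = 53.63.
Layer 2: σ_v at top = γ₁h₁ = 70.92; σ_h top = K_a2×70.92 = 16.87; σ_h base = K_a2×(70.92+20.7×4.4) = 38.54.
P₂ = ½(16.87+38.54)×4.4 = 121.9. Total P_a = 53.63+121.9 = 175.5 kN/m.

176 kN/m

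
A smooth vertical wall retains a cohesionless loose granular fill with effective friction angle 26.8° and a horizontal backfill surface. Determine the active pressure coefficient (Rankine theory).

K_a = tan²(45° − φ/2) = tan²(31.60°) = 0.3785.

0.378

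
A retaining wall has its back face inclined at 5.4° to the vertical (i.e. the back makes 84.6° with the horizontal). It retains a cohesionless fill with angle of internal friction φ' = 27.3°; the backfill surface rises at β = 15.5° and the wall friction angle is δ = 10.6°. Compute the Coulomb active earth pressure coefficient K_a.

0.485

K_a = sin²(α+φ) / [sin²α · sin(α−δ) · (1 + √{sin(φ+δ)sin(φ−β) / (sin(α−δ)sin(α+β))})²].
With α = 84.6°, φ = 27.3°, δ = 10.6°, β = 15.5°: K_a = 0.4854.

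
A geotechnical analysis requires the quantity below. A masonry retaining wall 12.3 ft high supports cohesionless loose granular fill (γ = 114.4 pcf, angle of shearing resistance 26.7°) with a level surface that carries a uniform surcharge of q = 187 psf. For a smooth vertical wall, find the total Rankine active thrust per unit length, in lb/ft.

4160 lb/ft

K_a = tan²(45° − φ/2) = 0.3800.
Soil triangle: ½ K_a γ H² = 0.5×0.3800×114.4×12.3² = 3288 lb/ft.
Surcharge rectangle: K_a q H = 0.3800×187×12.3 = 873.9 lb/ft.
Total = 3288 + 873.9 = 4162 lb/ft.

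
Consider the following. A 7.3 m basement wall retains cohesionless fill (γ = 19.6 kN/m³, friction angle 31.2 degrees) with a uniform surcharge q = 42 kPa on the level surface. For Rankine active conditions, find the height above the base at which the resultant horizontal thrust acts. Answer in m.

2.88 m

K_a = 0.3175.
Triangular part P₁ = ½K_aγH² = 165.8 at H/3 = 2.433 m; rectangular part P₂ = K_a q H = 97.35 at H/2 = 3.650 m.
ȳ = (P₁·2.433 + P₂·3.650)/(P₁+P₂) = 2.883 m.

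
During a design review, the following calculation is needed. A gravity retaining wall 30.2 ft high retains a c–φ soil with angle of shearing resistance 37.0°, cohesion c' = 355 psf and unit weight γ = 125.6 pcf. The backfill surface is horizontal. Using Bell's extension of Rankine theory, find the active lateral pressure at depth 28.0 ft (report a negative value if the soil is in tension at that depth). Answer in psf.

K_a = (1 − sin φ)/(1 + sin φ) = 0.2486.
σ_a = K_a γ z − 2c√K_a = 0.2486×125.6×28.0 − 2×355×0.4986 = 520.2 psf.

520 psf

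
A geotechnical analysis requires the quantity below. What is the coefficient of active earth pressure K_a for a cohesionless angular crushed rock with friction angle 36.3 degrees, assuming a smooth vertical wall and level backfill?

0.256

K_a = (1 − sin φ)/(1 + sin φ) = (1 − sin 36.3°)/(1 + sin 36.3°) = 0.2563.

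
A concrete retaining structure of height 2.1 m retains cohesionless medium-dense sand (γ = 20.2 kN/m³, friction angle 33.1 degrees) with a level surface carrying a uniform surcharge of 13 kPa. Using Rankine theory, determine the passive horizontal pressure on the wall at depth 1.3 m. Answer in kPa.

134 kPa

K_p = (1 + sin φ)/(1 − sin φ) = 3.406.
σ_v = γz + q = 20.2 × 1.3 + 13 = 39.26 kPa.
σ_h = K_p σ_v = 3.406 × 39.26 = 133.7 kPa.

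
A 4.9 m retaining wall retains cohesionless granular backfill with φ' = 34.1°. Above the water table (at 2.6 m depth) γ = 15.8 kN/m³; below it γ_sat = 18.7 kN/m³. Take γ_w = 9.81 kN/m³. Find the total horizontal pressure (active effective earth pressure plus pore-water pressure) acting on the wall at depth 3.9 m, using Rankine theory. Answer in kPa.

K_a = (1 − sin φ)/(1 + sin φ) = 0.2815.
γ' = 18.7 − 9.81 = 8.890 kN/m³.
Effective vertical stress at 3.9 m: σ'_v = 15.8×2.6 + 8.890×1.30 = 52.64 kPa.
σ'_h = K_a σ'_v = 0.2815 × 52.64 = 14.82 kPa; u = γ_w × 1.30 = 12.75 kPa.
Total σ_h = 14.82 + 12.75 = 27.57 kPa.

27.6 kPa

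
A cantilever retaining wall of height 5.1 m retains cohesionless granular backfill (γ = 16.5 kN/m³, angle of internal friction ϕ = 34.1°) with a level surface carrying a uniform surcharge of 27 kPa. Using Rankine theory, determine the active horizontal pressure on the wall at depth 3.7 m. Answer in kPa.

24.8 kPa

K_a = (1 − sin φ)/(1 + sin φ) = 0.2815.
σ_v = γz + q = 16.5 × 3.7 + 27 = 88.05 kPa.
σ_h = K_a σ_v = 0.2815 × 88.05 = 24.79 kPa.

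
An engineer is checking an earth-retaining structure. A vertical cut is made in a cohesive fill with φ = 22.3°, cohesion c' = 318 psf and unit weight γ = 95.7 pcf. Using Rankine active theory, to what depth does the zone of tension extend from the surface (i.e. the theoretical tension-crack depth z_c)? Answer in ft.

K_a = tan²(45° − 22.3°/2) = 0.4498; √K_a = 0.6707.
The active pressure is zero where K_a γ z = 2c√K_a, so z_c = 2c/(γ√K_a) = 2×318/(95.7×0.6707) = 9.909 ft.

9.91 ft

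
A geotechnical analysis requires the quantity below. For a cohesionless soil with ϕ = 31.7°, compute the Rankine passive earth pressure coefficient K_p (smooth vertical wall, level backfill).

3.21

K_p = (1 + sin φ)/(1 − sin φ) = tan²(45° + 31.7°/2) = 3.215.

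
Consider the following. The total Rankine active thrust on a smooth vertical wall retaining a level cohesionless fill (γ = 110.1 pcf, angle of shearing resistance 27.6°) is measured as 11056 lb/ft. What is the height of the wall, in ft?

23.4 ft

K_a = 0.3668. P_a = ½ K_a γ H² ⇒ H = √(2P_a/(K_a γ)).
H = √(2×11056/(0.3668×110.1)) = 23.40 ft.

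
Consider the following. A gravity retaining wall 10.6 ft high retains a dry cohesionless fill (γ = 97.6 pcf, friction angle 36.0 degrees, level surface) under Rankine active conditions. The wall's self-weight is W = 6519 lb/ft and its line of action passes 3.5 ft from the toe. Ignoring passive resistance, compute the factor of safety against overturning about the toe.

K_a = tan²(45° − 36.0°/2) = 0.2596.
P_a = ½K_aγH² = 0.5×0.2596×97.6×10.6² = 1424 lb/ft, acting at H/3 = 3.533 ft above the base.
Overturning moment M_o = P_a × H/3 = 1424 × 3.533 = 5030.
Resisting moment M_r = W × 3.5 = 6519 × 3.5 = 22820.
FS_overturning = M_r/M_o = 22820/5030 = 4.536.

4.54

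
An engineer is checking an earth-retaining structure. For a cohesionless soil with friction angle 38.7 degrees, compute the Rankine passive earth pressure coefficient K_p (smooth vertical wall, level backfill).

K_p = (1 + sin φ)/(1 − sin φ) = tan²(45° + 38.7°/2) = 4.337.

4.34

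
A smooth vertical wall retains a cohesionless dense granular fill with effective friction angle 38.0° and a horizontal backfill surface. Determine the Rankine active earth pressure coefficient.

0.238

K_a = tan²(45° − φ/2) = tan²(26.00°) = 0.2379.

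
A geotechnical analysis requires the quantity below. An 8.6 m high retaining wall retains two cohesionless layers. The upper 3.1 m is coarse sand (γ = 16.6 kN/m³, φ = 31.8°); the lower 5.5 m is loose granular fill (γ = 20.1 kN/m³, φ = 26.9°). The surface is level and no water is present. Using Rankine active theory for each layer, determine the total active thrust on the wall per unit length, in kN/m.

246 kN/m

K_a1 = tan²(45°−31.8°/2) = 0.3098; K_a2 = tan²(45°−26.9°/2) = 0.3770.
Layer 1: σ at base = K_a1 γ₁ h₁ = 15.94 kPa; P₁ = ½×15.94×3.1 = 24.71.
Layer 2: σ_v at top = γ₁h₁ = 51.46; σ_h top = K_a2×51.46 = 19.40; σ_h base = K_a2×(51.46+20.1×5.5) = 61.08.
P₂ = ½(19.40+61.08)×5.5 = 221.3. Total P_a = 24.71+221.3 = 246.0 kN/m.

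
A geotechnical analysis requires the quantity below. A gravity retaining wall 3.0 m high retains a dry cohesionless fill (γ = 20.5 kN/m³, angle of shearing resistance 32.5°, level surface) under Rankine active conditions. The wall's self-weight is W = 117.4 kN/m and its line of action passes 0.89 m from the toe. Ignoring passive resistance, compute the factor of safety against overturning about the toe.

3.76

K_a = tan²(45° − 32.5°/2) = 0.3010.
P_a = ½K_aγH² = 0.5×0.3010×20.5×3.0² = 27.77 kN/m, acting at H/3 = 1.000 m above the base.
Overturning moment M_o = P_a × H/3 = 27.77 × 1.000 = 27.77.
Resisting moment M_r = W × 0.89 = 117.4 × 0.89 = 104.5.
FS_overturning = M_r/M_o = 104.5/27.77 = 3.763.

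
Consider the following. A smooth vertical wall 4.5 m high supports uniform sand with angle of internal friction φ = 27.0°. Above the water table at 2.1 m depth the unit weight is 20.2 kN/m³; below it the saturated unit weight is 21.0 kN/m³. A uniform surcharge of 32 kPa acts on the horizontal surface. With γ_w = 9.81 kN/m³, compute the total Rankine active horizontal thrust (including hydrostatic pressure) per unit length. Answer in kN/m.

149 kN/m

K_a = tan²(45° − φ/2) = 0.3755.
γ' = 21.0 − 9.81 = 11.19 kN/m³. h₂ = H − d_w = 2.4 m.
σ'_h: at surface K_a·q = 12.02; at WT K_a(q+γd_w) = 27.95; at base K_a(q+γd_w+γ'h₂) = 38.03 kPa.
P₁ = ½(12.02+27.95)×2.1 = 41.96; P₂ = ½(27.95+38.03)×2.4 = 79.17; P_w = ½γ_w h₂² = 28.25.
Total = 41.96+79.17+28.25 = 149.4 kN/m.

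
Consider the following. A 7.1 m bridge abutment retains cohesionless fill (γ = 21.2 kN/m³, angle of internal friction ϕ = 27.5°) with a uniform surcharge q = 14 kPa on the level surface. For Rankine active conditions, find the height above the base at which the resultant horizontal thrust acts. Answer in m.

K_a = 0.3682.
Triangular part P₁ = ½K_aγH² = 196.8 at H/3 = 2.367 m; rectangular part P₂ = K_a q H = 36.60 at H/2 = 3.550 m.
ȳ = (P₁·2.367 + P₂·3.550)/(P₁+P₂) = 2.552 m.

2.55 m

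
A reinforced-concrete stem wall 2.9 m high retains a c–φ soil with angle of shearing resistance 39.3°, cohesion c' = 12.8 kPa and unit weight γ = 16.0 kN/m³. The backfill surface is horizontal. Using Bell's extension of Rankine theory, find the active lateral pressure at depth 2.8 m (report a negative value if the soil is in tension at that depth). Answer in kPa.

-2.07 kPa

K_a = (1 − sin φ)/(1 + sin φ) = 0.2245.
σ_a = K_a γ z − 2c√K_a = 0.2245×16.0×2.8 − 2×12.8×0.4738 = -2.073 kPa.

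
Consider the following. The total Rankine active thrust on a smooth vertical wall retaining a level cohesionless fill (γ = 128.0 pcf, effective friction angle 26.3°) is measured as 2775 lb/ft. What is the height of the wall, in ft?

10.6 ft

K_a = 0.3859. P_a = ½ K_a γ H² ⇒ H = √(2P_a/(K_a γ)).
H = √(2×2775/(0.3859×128.0)) = 10.60 ft.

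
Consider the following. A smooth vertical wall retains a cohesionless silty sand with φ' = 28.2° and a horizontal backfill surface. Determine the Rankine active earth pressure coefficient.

K_a = (1 − sin φ)/(1 + sin φ) = (1 − sin 28.2°)/(1 + sin 28.2°) = 0.3582.

0.358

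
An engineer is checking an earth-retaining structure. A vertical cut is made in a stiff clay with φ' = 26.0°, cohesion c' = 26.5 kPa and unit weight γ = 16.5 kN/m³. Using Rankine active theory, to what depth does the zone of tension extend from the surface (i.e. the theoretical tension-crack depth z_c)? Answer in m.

5.14 m

K_a = tan²(45° − 26.0°/2) = 0.3905; √K_a = 0.6249.
The active pressure is zero where K_a γ z = 2c√K_a, so z_c = 2c/(γ√K_a) = 2×26.5/(16.5×0.6249) = 5.140 m.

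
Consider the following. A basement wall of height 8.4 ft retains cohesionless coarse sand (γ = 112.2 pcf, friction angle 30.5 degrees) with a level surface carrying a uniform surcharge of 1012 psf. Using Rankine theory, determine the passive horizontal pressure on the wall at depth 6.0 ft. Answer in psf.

5160 psf

K_p = (1 + sin φ)/(1 − sin φ) = 3.061.
σ_v = γz + q = 112.2 × 6.0 + 1012 = 1685 psf.
σ_h = K_p σ_v = 3.061 × 1685 = 5159 psf.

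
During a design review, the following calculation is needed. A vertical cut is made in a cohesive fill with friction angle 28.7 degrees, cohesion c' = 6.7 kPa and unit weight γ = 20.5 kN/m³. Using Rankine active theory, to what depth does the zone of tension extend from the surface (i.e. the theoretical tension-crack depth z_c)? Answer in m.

K_a = tan²(45° − 28.7°/2) = 0.3511; √K_a = 0.5926.
The active pressure is zero where K_a γ z = 2c√K_a, so z_c = 2c/(γ√K_a) = 2×6.7/(20.5×0.5926) = 1.103 m.

1.10 m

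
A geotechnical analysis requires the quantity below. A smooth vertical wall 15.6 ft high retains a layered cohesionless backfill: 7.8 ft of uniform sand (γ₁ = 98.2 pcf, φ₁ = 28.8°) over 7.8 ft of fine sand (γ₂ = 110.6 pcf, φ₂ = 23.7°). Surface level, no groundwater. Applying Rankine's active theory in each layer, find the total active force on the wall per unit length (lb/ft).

K_a1 = tan²(45°−28.8°/2) = 0.3498; K_a2 = tan²(45°−23.7°/2) = 0.4266.
Layer 1: σ at base = K_a1 γ₁ h₁ = 267.9 psf; P₁ = ½×267.9×7.8 = 1045.
Layer 2: σ_v at top = γ₁h₁ = 766.0; σ_h top = K_a2×766.0 = 326.7; σ_h base = K_a2×(766.0+110.6×7.8) = 694.8.
P₂ = ½(326.7+694.8)×7.8 = 3984. Total P_a = 1045+3984 = 5029 lb/ft.

5030 lb/ft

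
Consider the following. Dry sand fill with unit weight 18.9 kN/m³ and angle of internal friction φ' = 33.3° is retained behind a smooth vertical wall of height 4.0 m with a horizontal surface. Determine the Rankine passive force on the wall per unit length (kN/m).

K_p = tan²(45° + φ/2) = 3.435.
P_p = ½ K_p γ H² = 0.5 × 3.435 × 18.9 × 4.0² = 519.3 kN/m.

519 kN/m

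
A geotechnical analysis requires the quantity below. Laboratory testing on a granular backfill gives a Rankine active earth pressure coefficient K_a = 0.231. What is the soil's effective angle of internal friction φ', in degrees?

38.7°

K_a = tan²(45° − φ/2) ⇒ 45° − φ/2 = arctan(√0.231) = 25.67°.
φ = 2(45° − 25.67°) = 38.66°.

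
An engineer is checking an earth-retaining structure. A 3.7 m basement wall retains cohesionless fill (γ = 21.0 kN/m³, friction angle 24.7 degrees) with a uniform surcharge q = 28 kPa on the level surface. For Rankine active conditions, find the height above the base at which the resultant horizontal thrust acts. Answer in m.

K_a = 0.4106.
Triangular part P₁ = ½K_aγH² = 59.02 at H/3 = 1.233 m; rectangular part P₂ = K_a q H = 42.53 at H/2 = 1.850 m.
ȳ = (P₁·1.233 + P₂·1.850)/(P₁+P₂) = 1.492 m.

1.49 m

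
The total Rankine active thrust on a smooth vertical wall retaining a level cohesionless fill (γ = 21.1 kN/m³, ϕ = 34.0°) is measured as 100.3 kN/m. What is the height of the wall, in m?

K_a = 0.2827. P_a = ½ K_a γ H² ⇒ H = √(2P_a/(K_a γ)).
H = √(2×100.3/(0.2827×21.1)) = 5.799 m.

5.80 m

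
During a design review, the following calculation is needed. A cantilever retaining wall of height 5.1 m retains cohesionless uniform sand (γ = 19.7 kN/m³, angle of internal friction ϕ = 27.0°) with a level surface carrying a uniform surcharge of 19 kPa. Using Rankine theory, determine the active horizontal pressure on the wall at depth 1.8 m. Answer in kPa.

20.5 kPa

K_a = (1 − sin φ)/(1 + sin φ) = 0.3755.
σ_v = γz + q = 19.7 × 1.8 + 19 = 54.46 kPa.
σ_h = K_a σ_v = 0.3755 × 54.46 = 20.45 kPa.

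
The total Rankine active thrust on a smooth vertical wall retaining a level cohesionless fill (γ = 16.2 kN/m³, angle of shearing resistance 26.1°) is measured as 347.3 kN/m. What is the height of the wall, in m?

10.5 m

K_a = 0.3889. P_a = ½ K_a γ H² ⇒ H = √(2P_a/(K_a γ)).
H = √(2×347.3/(0.3889×16.2)) = 10.50 m.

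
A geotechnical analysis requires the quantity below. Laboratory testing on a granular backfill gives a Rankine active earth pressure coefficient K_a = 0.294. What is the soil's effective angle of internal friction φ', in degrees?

K_a = tan²(45° − φ/2) ⇒ 45° − φ/2 = arctan(√0.294) = 28.47°.
φ = 2(45° − 28.47°) = 33.07°.

33.1°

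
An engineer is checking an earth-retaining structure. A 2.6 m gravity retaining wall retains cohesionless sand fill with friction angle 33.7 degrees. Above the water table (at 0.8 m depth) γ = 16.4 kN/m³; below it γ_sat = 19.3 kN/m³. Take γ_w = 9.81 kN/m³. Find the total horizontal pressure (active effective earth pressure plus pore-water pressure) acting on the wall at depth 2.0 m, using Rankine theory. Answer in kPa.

K_a = (1 − sin φ)/(1 + sin φ) = 0.2863.
γ' = 19.3 − 9.81 = 9.490 kN/m³.
Effective vertical stress at 2.0 m: σ'_v = 16.4×0.8 + 9.490×1.20 = 24.51 kPa.
σ'_h = K_a σ'_v = 0.2863 × 24.51 = 7.017 kPa; u = γ_w × 1.20 = 11.77 kPa.
Total σ_h = 7.017 + 11.77 = 18.79 kPa.

18.8 kPa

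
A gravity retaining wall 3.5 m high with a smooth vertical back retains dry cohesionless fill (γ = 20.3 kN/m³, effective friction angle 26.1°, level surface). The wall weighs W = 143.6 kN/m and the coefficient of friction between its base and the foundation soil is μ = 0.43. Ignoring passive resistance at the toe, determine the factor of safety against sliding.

1.28

K_a = tan²(45° − 26.1°/2) = 0.3889.
P_a = ½K_aγH² = 0.5×0.3889×20.3×3.5² = 48.36 kN/m, acting at H/3 = 1.167 m above the base.
FS_sliding = μW / P_a = 0.43×143.6 / 48.36 = 1.277.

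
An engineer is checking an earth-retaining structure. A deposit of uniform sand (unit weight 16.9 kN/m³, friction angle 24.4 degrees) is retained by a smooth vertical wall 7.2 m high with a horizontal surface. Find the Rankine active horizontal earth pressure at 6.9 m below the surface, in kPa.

K_a = (1 − sin φ)/(1 + sin φ) = 0.4153.
σ_h = K_a γ z = 0.4153 × 16.9 × 6.9 = 48.43 kPa.

48.4 kPa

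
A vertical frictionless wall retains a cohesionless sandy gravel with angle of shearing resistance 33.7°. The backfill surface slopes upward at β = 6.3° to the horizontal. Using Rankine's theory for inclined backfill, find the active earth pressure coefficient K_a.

0.291

K_a = cos β · (cos β − √(cos²β − cos²φ)) / (cos β + √(cos²β − cos²φ)).
cos β = 0.9940, cos φ = 0.8320, √(cos²β − cos²φ) = 0.5439.
K_a = 0.9940 × (0.9940 − 0.5439)/(0.9940 + 0.5439) = 0.2909.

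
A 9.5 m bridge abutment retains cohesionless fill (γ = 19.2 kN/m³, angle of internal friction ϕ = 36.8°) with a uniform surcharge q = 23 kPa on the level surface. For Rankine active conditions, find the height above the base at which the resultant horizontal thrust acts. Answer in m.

3.49 m

K_a = 0.2508.
Triangular part P₁ = ½K_aγH² = 217.3 at H/3 = 3.167 m; rectangular part P₂ = K_a q H = 54.79 at H/2 = 4.750 m.
ȳ = (P₁·3.167 + P₂·4.750)/(P₁+P₂) = 3.486 m.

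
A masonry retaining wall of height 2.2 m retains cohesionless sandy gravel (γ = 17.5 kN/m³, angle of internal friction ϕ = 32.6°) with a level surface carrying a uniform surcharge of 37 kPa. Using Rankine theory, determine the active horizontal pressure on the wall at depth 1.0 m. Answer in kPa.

K_a = (1 − sin φ)/(1 + sin φ) = 0.2997.
σ_v = γz + q = 17.5 × 1.0 + 37 = 54.50 kPa.
σ_h = K_a σ_v = 0.2997 × 54.50 = 16.34 kPa.

16.3 kPa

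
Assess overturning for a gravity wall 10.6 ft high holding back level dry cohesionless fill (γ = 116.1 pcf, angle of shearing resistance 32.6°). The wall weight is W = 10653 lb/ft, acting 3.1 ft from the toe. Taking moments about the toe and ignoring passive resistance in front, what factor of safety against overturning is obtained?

4.78

K_a = tan²(45° − 32.6°/2) = 0.2997.
P_a = ½K_aγH² = 0.5×0.2997×116.1×10.6² = 1955 lb/ft, acting at H/3 = 3.533 ft above the base.
Overturning moment M_o = P_a × H/3 = 1955 × 3.533 = 6908.
Resisting moment M_r = W × 3.1 = 10653 × 3.1 = 33020.
FS_overturning = M_r/M_o = 33020/6908 = 4.781.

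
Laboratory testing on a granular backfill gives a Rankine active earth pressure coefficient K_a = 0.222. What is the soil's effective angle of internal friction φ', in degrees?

39.5°

K_a = tan²(45° − φ/2) ⇒ 45° − φ/2 = arctan(√0.222) = 25.23°.
φ = 2(45° − 25.23°) = 39.54°.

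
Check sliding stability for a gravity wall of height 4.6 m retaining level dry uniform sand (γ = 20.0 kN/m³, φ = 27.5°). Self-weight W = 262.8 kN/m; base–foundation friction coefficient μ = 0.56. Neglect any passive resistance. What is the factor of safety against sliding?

1.89

K_a = tan²(45° − 27.5°/2) = 0.3682.
P_a = ½K_aγH² = 0.5×0.3682×20.0×4.6² = 77.92 kN/m, acting at H/3 = 1.533 m above the base.
FS_sliding = μW / P_a = 0.56×262.8 / 77.92 = 1.889.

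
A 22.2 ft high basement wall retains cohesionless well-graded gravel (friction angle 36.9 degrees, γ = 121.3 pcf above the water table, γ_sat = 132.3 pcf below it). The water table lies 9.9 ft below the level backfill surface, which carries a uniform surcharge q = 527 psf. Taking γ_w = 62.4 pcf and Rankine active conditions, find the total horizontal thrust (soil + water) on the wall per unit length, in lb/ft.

14100 lb/ft

K_a = tan²(45° − φ/2) = 0.2497.
γ' = 132.3 − 62.4 = 69.90 pcf. h₂ = H − d_w = 12.3 ft.
σ'_h: at surface K_a·q = 131.6; at WT K_a(q+γd_w) = 431.4; at base K_a(q+γd_w+γ'h₂) = 646.1 psf.
P₁ = ½(131.6+431.4)×9.9 = 2787; P₂ = ½(431.4+646.1)×12.3 = 6626; P_w = ½γ_w h₂² = 4720.
Total = 2787+6626+4720 = 14130 lb/ft.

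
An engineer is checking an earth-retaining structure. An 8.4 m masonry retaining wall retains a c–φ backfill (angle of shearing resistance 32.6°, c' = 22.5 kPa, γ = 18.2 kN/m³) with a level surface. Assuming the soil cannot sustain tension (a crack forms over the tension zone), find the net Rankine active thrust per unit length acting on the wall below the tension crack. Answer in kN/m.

K_a = 0.2997; √K_a = 0.5475.
Tension-crack depth z_c = 2c/(γ√K_a) = 2×22.5/(18.2×0.5475) = 4.516 m.
σ_a at base = K_a γ H − 2c√K_a = 0.2997×18.2×8.4 − 2×22.5×0.5475 = 21.19 kPa.
P_a = ½ × 21.19 × (H − z_c) = 0.5×21.19×3.884 = 41.14 kN/m.

41.1 kN/m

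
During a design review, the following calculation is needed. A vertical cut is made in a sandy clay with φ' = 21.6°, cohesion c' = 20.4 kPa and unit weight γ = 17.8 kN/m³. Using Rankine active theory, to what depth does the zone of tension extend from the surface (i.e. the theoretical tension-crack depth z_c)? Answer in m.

3.37 m

K_a = tan²(45° − 21.6°/2) = 0.4619; √K_a = 0.6796.
The active pressure is zero where K_a γ z = 2c√K_a, so z_c = 2c/(γ√K_a) = 2×20.4/(17.8×0.6796) = 3.373 m.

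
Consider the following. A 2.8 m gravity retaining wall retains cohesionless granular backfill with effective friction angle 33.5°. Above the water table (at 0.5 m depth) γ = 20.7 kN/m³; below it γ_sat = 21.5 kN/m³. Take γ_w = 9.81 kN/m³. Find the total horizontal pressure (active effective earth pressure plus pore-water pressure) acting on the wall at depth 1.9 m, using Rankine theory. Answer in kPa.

21.4 kPa

K_a = (1 − sin φ)/(1 + sin φ) = 0.2887.
γ' = 21.5 − 9.81 = 11.69 kN/m³.
Effective vertical stress at 1.9 m: σ'_v = 20.7×0.5 + 11.69×1.40 = 26.72 kPa.
σ'_h = K_a σ'_v = 0.2887 × 26.72 = 7.713 kPa; u = γ_w × 1.40 = 13.73 kPa.
Total σ_h = 7.713 + 13.73 = 21.45 kPa.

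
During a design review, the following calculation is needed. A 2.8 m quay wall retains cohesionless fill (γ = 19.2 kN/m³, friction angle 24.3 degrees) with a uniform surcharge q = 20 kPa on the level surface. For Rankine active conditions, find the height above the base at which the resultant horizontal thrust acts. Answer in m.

K_a = 0.4169.
Triangular part P₁ = ½K_aγH² = 31.38 at H/3 = 0.9333 m; rectangular part P₂ = K_a q H = 23.35 at H/2 = 1.400 m.
ȳ = (P₁·0.9333 + P₂·1.400)/(P₁+P₂) = 1.132 m.

1.13 m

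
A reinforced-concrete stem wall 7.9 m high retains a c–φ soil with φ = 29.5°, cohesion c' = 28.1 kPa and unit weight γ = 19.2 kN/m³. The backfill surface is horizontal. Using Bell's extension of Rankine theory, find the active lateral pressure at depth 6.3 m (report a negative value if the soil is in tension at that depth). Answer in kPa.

K_a = (1 − sin φ)/(1 + sin φ) = 0.3401.
σ_a = K_a γ z − 2c√K_a = 0.3401×19.2×6.3 − 2×28.1×0.5832 = 8.364 kPa.

8.36 kPa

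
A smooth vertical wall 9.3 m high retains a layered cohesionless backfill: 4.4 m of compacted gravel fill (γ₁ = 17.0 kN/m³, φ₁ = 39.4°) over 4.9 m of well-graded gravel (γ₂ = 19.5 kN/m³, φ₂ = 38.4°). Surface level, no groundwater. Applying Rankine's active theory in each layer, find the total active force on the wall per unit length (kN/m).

K_a1 = tan²(45°−39.4°/2) = 0.2234; K_a2 = tan²(45°−38.4°/2) = 0.2337.
Layer 1: σ at base = K_a1 γ₁ h₁ = 16.71 kPa; P₁ = ½×16.71×4.4 = 36.77.
Layer 2: σ_v at top = γ₁h₁ = 74.80; σ_h top = K_a2×74.80 = 17.48; σ_h base = K_a2×(74.80+19.5×4.9) = 39.81.
P₂ = ½(17.48+39.81)×4.9 = 140.4. Total P_a = 36.77+140.4 = 177.1 kN/m.

177 kN/m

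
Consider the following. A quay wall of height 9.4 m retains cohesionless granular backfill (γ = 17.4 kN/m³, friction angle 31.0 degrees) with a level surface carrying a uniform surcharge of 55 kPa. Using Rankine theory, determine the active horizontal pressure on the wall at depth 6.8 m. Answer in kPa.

55.5 kPa

K_a = (1 − sin φ)/(1 + sin φ) = 0.3201.
σ_v = γz + q = 17.4 × 6.8 + 55 = 173.3 kPa.
σ_h = K_a σ_v = 0.3201 × 173.3 = 55.48 kPa.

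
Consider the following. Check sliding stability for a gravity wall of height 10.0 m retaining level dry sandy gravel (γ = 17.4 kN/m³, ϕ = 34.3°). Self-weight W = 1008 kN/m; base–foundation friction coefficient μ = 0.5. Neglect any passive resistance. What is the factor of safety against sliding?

2.08

K_a = tan²(45° − 34.3°/2) = 0.2792.
P_a = ½K_aγH² = 0.5×0.2792×17.4×10.0² = 242.9 kN/m, acting at H/3 = 3.333 m above the base.
FS_sliding = μW / P_a = 0.5×1008 / 242.9 = 2.075.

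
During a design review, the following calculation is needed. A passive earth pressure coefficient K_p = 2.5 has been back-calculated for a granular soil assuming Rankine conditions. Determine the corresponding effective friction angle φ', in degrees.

K_p = (1+sin φ)/(1−sin φ) ⇒ sin φ = (K_p − 1)/(K_p + 1) = 0.4286.
φ = arcsin(0.4286) = 25.38°.

25.4°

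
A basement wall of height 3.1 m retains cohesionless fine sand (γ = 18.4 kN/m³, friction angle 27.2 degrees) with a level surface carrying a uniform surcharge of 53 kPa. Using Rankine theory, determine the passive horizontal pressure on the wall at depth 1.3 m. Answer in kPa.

K_p = (1 + sin φ)/(1 − sin φ) = 2.684.
σ_v = γz + q = 18.4 × 1.3 + 53 = 76.92 kPa.
σ_h = K_p σ_v = 2.684 × 76.92 = 206.4 kPa.

206 kPa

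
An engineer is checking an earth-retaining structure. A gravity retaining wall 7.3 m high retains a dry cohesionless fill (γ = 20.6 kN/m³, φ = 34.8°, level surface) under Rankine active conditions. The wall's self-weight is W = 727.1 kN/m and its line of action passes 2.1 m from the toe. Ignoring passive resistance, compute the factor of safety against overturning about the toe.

K_a = tan²(45° − 34.8°/2) = 0.2733.
P_a = ½K_aγH² = 0.5×0.2733×20.6×7.3² = 150.0 kN/m, acting at H/3 = 2.433 m above the base.
Overturning moment M_o = P_a × H/3 = 150.0 × 2.433 = 365.0.
Resisting moment M_r = W × 2.1 = 727.1 × 2.1 = 1527.
FS_overturning = M_r/M_o = 1527/365.0 = 4.183.

4.18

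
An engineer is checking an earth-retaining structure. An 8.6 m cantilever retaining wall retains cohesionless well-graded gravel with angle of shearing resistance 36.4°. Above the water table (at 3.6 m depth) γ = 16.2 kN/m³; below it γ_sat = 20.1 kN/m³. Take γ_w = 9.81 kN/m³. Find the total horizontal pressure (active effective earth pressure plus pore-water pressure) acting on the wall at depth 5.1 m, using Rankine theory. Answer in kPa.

33.5 kPa

K_a = (1 − sin φ)/(1 + sin φ) = 0.2552.
γ' = 20.1 − 9.81 = 10.29 kN/m³.
Effective vertical stress at 5.1 m: σ'_v = 16.2×3.6 + 10.29×1.50 = 73.75 kPa.
σ'_h = K_a σ'_v = 0.2552 × 73.75 = 18.82 kPa; u = γ_w × 1.50 = 14.71 kPa.
Total σ_h = 18.82 + 14.71 = 33.53 kPa.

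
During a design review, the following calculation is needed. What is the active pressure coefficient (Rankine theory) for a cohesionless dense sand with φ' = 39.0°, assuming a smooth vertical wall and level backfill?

0.228

K_a = (1 − sin φ)/(1 + sin φ) = (1 − sin 39.0°)/(1 + sin 39.0°) = 0.2275.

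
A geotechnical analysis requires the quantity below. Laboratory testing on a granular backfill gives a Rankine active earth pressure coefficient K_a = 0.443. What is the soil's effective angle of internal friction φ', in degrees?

22.7°

K_a = tan²(45° − φ/2) ⇒ 45° − φ/2 = arctan(√0.443) = 33.65°.
φ = 2(45° − 33.65°) = 22.71°.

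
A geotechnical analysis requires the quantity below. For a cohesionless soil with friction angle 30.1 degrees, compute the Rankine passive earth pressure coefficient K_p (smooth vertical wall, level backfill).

3.01

K_p = (1 + sin φ)/(1 − sin φ) = tan²(45° + 30.1°/2) = 3.012.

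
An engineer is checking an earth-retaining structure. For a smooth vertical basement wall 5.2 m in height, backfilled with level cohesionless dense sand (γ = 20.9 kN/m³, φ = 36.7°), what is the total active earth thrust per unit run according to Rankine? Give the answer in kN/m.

K_a = tan²(45° − φ/2) = 0.2519.
P_a = ½ K_a γ H² = 0.5 × 0.2519 × 20.9 × 5.2² = 71.17 kN/m.

71.2 kN/m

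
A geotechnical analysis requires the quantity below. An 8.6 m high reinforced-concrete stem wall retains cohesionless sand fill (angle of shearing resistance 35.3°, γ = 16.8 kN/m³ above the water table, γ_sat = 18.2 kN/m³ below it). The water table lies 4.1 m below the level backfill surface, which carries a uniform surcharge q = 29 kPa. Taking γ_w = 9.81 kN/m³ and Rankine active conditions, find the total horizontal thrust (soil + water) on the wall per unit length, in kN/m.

K_a = tan²(45° − φ/2) = 0.2675.
γ' = 18.2 − 9.81 = 8.390 kN/m³. h₂ = H − d_w = 4.5 m.
σ'_h: at surface K_a·q = 7.759; at WT K_a(q+γd_w) = 26.19; at base K_a(q+γd_w+γ'h₂) = 36.29 kPa.
P₁ = ½(7.759+26.19)×4.1 = 69.59; P₂ = ½(26.19+36.29)×4.5 = 140.6; P_w = ½γ_w h₂² = 99.33.
Total = 69.59+140.6+99.33 = 309.5 kN/m.

309 kN/m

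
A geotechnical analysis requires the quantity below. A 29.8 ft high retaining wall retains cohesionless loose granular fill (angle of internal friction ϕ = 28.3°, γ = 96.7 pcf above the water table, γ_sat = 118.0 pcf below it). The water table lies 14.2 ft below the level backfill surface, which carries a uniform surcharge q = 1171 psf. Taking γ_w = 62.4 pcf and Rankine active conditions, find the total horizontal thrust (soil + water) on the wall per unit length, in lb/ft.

K_a = tan²(45° − φ/2) = 0.3568.
γ' = 118.0 − 62.4 = 55.60 pcf. h₂ = H − d_w = 15.6 ft.
σ'_h: at surface K_a·q = 417.8; at WT K_a(q+γd_w) = 907.7; at base K_a(q+γd_w+γ'h₂) = 1217 psf.
P₁ = ½(417.8+907.7)×14.2 = 9411; P₂ = ½(907.7+1217)×15.6 = 16570; P_w = ½γ_w h₂² = 7593.
Total = 9411+16570+7593 = 33580 lb/ft.

33600 lb/ft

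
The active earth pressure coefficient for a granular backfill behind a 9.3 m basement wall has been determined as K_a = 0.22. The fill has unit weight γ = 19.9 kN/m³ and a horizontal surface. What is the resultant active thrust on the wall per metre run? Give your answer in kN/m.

189 kN/m

P = ½ K_a γ H² = 0.5 × 0.22 × 19.9 × 9.3² = 189.3 kN/m.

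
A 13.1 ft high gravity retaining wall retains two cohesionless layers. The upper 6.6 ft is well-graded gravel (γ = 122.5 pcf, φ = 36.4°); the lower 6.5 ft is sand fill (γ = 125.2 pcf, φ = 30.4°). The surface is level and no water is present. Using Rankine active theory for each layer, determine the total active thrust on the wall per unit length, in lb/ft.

K_a1 = tan²(45°−36.4°/2) = 0.2552; K_a2 = tan²(45°−30.4°/2) = 0.3280.
Layer 1: σ at base = K_a1 γ₁ h₁ = 206.3 psf; P₁ = ½×206.3×6.6 = 680.8.
Layer 2: σ_v at top = γ₁h₁ = 808.5; σ_h top = K_a2×808.5 = 265.2; σ_h base = K_a2×(808.5+125.2×6.5) = 532.1.
P₂ = ½(265.2+532.1)×6.5 = 2591. Total P_a = 680.8+2591 = 3272 lb/ft.

3270 lb/ft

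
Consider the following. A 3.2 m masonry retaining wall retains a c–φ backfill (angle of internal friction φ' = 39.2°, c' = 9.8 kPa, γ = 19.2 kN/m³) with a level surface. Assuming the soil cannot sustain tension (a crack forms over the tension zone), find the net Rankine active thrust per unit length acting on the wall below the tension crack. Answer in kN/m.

2.39 kN/m

K_a = 0.2255; √K_a = 0.4748.
Tension-crack depth z_c = 2c/(γ√K_a) = 2×9.8/(19.2×0.4748) = 2.150 m.
σ_a at base = K_a γ H − 2c√K_a = 0.2255×19.2×3.2 − 2×9.8×0.4748 = 4.546 kPa.
P_a = ½ × 4.546 × (H − z_c) = 0.5×4.546×1.050 = 2.387 kN/m.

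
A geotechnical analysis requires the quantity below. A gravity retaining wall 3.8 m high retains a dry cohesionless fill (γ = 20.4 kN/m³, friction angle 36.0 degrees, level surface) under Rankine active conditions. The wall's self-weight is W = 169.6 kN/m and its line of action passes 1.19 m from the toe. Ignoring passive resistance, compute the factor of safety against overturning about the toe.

4.17

K_a = tan²(45° − 36.0°/2) = 0.2596.
P_a = ½K_aγH² = 0.5×0.2596×20.4×3.8² = 38.24 kN/m, acting at H/3 = 1.267 m above the base.
Overturning moment M_o = P_a × H/3 = 38.24 × 1.267 = 48.44.
Resisting moment M_r = W × 1.19 = 169.6 × 1.19 = 201.8.
FS_overturning = M_r/M_o = 201.8/48.44 = 4.167.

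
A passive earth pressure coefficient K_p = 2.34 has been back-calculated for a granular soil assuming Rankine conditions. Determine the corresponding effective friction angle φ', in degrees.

K_p = (1+sin φ)/(1−sin φ) ⇒ sin φ = (K_p − 1)/(K_p + 1) = 0.4012.
φ = arcsin(0.4012) = 23.65°.

23.7°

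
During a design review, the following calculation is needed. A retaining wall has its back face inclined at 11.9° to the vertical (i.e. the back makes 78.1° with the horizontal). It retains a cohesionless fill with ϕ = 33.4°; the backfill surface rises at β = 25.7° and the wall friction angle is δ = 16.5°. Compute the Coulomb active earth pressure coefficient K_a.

0.567

K_a = sin²(α+φ) / [sin²α · sin(α−δ) · (1 + √{sin(φ+δ)sin(φ−β) / (sin(α−δ)sin(α+β))})²].
With α = 78.1°, φ = 33.4°, δ = 16.5°, β = 25.7°: K_a = 0.5670.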